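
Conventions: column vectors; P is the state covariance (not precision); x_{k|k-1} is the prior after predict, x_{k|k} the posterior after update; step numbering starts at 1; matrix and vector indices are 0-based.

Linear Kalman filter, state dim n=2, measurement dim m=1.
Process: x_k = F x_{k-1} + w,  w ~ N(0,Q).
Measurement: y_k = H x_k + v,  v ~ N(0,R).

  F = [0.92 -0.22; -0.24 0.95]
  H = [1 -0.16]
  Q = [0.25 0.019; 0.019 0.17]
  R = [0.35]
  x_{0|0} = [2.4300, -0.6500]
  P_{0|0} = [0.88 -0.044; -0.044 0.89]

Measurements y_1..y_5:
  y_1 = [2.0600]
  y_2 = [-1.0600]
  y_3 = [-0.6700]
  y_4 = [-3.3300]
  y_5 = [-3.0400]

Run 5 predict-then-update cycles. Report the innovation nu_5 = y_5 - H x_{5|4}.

step 1: x^-=[2.3786, -1.2007]  P^-=[1.0557 -0.4021; -0.4021 1.0440]  S=[1.5611]  K=[0.7175; -0.3646]  nu=[-0.5107]  x^+=[2.0122, -1.0145]  P^+=[0.2521 0.0062; 0.0062 0.8365]
step 2: x^-=[2.0744, -1.4467]  P^-=[0.5013 -0.2057; -0.2057 0.9366]  S=[0.9412]  K=[0.5677; -0.3778]  nu=[-3.3659]  x^+=[0.1637, -0.1751]  P^+=[0.1981 -0.0039; -0.0039 0.8023]
step 3: x^-=[0.1891, -0.2056]  P^-=[0.4580 -0.1960; -0.1960 0.9072]  S=[0.8940]  K=[0.5474; -0.3816]  nu=[-0.8920]  x^+=[-0.2992, 0.1348]  P^+=[0.1901 -0.0092; -0.0092 0.7770]
step 4: x^-=[-0.3049, 0.1999]  P^-=[0.4523 -0.1939; -0.1939 0.8864]  S=[0.8870]  K=[0.5449; -0.3785]  nu=[-2.9931]  x^+=[-1.9357, 1.3329]  P^+=[0.1889 -0.0110; -0.0110 0.7593]
step 5: x^-=[-2.0741, 1.7308]  P^-=[0.4511 -0.1916; -0.1916 0.8712]  S=[0.8847]  K=[0.5445; -0.3741]  nu=[-0.6890]  x^+=[-2.4493, 1.9885]  P^+=[0.1888 -0.0114; -0.0114 0.7474]

innov = [-0.6890]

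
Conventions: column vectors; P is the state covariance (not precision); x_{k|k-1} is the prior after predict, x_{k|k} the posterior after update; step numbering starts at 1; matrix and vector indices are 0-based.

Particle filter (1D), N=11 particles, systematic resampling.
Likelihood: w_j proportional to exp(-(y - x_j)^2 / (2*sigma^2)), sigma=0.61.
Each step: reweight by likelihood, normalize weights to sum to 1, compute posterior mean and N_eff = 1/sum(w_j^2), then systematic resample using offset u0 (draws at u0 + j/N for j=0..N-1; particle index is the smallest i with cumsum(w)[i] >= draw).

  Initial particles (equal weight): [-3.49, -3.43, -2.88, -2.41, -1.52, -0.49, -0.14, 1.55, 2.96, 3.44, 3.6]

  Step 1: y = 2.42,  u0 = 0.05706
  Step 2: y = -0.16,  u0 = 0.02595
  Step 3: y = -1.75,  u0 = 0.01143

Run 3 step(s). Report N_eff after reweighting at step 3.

step 1: w=[0.0000, 0.0000, 0.0000, 0.0000, 0.0000, 0.0000, 0.0001, 0.2514, 0.4697, 0.1717, 0.1070]  mean=2.7561  Neff=3.0788  idx=[7, 7, 7, 8, 8, 8, 8, 8, 9, 9, 10]
step 2: w=[0.3333, 0.3333, 0.3333, 0.0000, 0.0000, 0.0000, 0.0000, 0.0000, 0.0000, 0.0000, 0.0000]  mean=1.5503  Neff=3.0011  idx=[0, 0, 0, 0, 1, 1, 1, 1, 2, 2, 2]
step 3: w=[0.0909, 0.0909, 0.0909, 0.0909, 0.0909, 0.0909, 0.0909, 0.0909, 0.0909, 0.0909, 0.0909]  mean=1.5500  Neff=11.0000  idx=[0, 1, 2, 3, 4, 5, 6, 7, 8, 9, 10]

N_eff = 11.0000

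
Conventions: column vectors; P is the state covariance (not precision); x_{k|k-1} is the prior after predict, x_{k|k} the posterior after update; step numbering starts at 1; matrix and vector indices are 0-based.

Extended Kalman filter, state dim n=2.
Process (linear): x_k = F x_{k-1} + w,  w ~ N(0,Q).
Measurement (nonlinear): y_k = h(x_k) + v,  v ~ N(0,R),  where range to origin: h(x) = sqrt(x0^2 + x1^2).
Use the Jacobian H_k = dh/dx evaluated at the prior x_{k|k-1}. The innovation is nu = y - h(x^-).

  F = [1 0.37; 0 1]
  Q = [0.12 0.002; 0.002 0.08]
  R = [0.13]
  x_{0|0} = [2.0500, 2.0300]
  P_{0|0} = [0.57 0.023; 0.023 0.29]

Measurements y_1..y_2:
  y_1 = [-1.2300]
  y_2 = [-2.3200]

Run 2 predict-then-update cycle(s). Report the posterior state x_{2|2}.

x_post = [1.1927, -0.7412]

step 1: x^-=[2.8011, 2.0300]  P^-=[0.7467 0.1323; 0.1323 0.3700]  H_jac=[0.8097 0.5868]  S=[0.8727]  K=[0.7818; 0.3715]  nu=[-4.6893]  x^+=[-0.8649, 0.2877]  P^+=[0.2133 -0.1212; -0.1212 0.2495]
step 2: x^-=[-0.7584, 0.2877]  P^-=[0.2778 -0.0269; -0.0269 0.3295]  H_jac=[-0.9350 0.3547]  S=[0.4321]  K=[-0.6231; 0.3286]  nu=[-3.1312]  x^+=[1.1927, -0.7412]  P^+=[0.1100 0.0616; 0.0616 0.2829]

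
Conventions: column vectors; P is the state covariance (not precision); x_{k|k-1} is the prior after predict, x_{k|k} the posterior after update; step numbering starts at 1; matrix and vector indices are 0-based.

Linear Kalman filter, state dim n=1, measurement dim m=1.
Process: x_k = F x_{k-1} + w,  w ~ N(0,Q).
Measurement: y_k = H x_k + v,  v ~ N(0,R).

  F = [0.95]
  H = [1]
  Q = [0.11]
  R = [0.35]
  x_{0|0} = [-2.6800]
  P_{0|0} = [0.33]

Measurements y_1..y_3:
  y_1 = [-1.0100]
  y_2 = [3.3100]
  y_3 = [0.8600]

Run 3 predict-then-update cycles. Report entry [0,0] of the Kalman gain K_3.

K[0,0] = 0.4170

step 1: x^-=[-2.5460]  P^-=[0.4078]  S=[0.7578]  K=[0.5382]  nu=[1.5360]  x^+=[-1.7194]  P^+=[0.1884]
step 2: x^-=[-1.6334]  P^-=[0.2800]  S=[0.6300]  K=[0.4444]  nu=[4.9434]  x^+=[0.5636]  P^+=[0.1556]
step 3: x^-=[0.5354]  P^-=[0.2504]  S=[0.6004]  K=[0.4170]  nu=[0.3246]  x^+=[0.6708]  P^+=[0.1460]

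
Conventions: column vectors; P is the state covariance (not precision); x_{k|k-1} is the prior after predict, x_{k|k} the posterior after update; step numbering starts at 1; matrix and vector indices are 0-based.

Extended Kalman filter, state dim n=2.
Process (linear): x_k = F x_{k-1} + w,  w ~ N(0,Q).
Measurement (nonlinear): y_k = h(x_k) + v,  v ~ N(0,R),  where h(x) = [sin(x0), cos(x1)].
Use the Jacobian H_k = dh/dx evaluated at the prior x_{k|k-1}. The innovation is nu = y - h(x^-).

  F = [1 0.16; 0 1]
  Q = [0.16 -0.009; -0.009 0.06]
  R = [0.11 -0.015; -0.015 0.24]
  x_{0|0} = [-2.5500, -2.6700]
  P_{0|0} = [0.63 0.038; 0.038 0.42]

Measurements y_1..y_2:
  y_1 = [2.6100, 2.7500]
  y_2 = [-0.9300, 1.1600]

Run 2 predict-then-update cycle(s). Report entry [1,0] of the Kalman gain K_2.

step 1: x^-=[-2.9772, -2.6700]  P^-=[0.8129 0.0962; 0.0962 0.4800]  H_jac=[-0.9865 0.0000; 0.0000 0.4543]  S=[0.9011 -0.0581; -0.0581 0.3391]  K=[-0.8915 -0.0239; -0.0646 0.6321]  nu=[2.7737, 3.6408]  x^+=[-5.5368, -0.5478]  P^+=[0.0990 0.0168; 0.0168 0.3360]
step 2: x^-=[-5.6245, -0.5478]  P^-=[0.2730 0.0616; 0.0616 0.3960]  H_jac=[0.7908 0.0000; 0.0000 0.5208]  S=[0.2807 0.0104; 0.0104 0.3474]  K=[0.7665 0.0694; 0.1517 0.5892]  nu=[-1.5421, 0.3063]  x^+=[-6.7852, -0.6013]  P^+=[0.1053 0.0099; 0.0099 0.2671]

K[1,0] = 0.1517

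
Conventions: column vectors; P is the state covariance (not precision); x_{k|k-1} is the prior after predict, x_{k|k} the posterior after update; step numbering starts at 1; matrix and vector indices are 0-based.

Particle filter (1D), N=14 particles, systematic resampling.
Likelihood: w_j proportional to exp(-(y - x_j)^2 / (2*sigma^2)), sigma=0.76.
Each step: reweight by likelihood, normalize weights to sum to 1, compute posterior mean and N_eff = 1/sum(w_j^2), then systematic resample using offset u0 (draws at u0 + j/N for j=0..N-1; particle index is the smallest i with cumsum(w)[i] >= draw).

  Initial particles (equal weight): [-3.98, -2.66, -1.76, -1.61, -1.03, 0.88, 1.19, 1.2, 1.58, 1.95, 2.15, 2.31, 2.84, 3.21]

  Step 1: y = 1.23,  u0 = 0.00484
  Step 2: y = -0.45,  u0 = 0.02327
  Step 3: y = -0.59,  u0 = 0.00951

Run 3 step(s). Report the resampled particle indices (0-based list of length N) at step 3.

resampled_idx = [0, 0, 1, 2, 3, 3, 4, 5, 5, 6, 7, 8, 9, 11]

step 1: w=[0.0000, 0.0000, 0.0001, 0.0002, 0.0022, 0.1655, 0.1838, 0.1839, 0.1655, 0.1175, 0.0885, 0.0671, 0.0195, 0.0062]  mean=1.4935  Neff=6.7126  idx=[5, 5, 5, 6, 6, 7, 7, 7, 8, 8, 9, 9, 10, 11]
step 2: w=[0.1799, 0.1799, 0.1799, 0.0811, 0.0811, 0.0788, 0.0788, 0.0788, 0.0235, 0.0235, 0.0057, 0.0057, 0.0024, 0.0011]  mean=1.0556  Neff=7.6917  idx=[0, 0, 0, 1, 1, 2, 2, 2, 3, 4, 5, 6, 7, 8]
step 3: w=[0.0984, 0.0984, 0.0984, 0.0984, 0.0984, 0.0984, 0.0984, 0.0984, 0.0411, 0.0411, 0.0399, 0.0399, 0.0399, 0.0108]  mean=0.9514  Neff=11.6631  idx=[0, 0, 1, 2, 3, 3, 4, 5, 5, 6, 7, 8, 9, 11]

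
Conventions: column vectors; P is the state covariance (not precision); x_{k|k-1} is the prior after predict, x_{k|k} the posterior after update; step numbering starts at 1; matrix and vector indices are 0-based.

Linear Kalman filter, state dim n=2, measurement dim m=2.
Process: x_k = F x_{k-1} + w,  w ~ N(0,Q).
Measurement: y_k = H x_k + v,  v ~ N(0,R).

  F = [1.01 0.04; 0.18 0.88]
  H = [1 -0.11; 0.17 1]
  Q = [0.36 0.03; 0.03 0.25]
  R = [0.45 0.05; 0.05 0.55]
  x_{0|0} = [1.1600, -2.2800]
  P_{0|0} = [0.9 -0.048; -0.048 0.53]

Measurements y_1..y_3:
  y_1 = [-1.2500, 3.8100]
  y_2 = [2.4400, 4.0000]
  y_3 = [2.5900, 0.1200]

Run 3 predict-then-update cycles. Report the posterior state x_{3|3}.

x_post = [2.1666, 1.1948]

step 1: x^-=[1.0804, -1.7976]  P^-=[1.2751 0.1693; 0.1693 0.6744]  S=[1.6960 0.3587; 0.3587 1.3188]  K=[0.7204 0.0968; -0.0602 0.5495]  nu=[-2.5281, 5.4239]  x^+=[-0.2158, 1.3352]  P^+=[0.3326 0.0327; 0.0327 0.2937]
step 2: x^-=[-0.1645, 1.1361]  P^-=[0.7024 0.1301; 0.1301 0.4986]  S=[1.1298 0.2422; 0.2422 1.1131]  K=[0.5884 0.0961; -0.0353 0.4755]  nu=[2.7295, 2.8918]  x^+=[1.7195, 2.4147]  P^+=[0.2735 0.0358; 0.0358 0.2537]
step 3: x^-=[1.8333, 2.4344]  P^-=[0.6423 0.1207; 0.1207 0.4666]  S=[1.0714 0.2263; 0.2263 1.0762]  K=[0.5672 0.0943; -0.0323 0.4594]  nu=[1.0245, -2.6261]  x^+=[2.1666, 1.1948]  P^+=[0.2638 0.0354; 0.0354 0.2451]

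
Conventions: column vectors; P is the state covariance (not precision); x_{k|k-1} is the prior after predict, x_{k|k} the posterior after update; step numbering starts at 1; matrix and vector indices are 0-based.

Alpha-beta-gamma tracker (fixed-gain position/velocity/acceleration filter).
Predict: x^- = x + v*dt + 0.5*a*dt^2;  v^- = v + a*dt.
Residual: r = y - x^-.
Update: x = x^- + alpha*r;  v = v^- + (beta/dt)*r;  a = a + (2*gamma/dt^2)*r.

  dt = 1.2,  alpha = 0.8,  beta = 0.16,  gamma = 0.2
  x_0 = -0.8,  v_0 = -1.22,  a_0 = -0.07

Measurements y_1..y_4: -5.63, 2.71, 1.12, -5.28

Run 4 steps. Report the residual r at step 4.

step 1: x_pred=-2.3144  r=-3.3156  x^+=-4.9669  v^+=-1.7461  a^+=-0.9910
step 2: x_pred=-7.7757  r=10.4857  x^+=0.6129  v^+=-1.5372  a^+=1.9217
step 3: x_pred=0.1519  r=0.9681  x^+=0.9264  v^+=0.8979  a^+=2.1906
step 4: x_pred=3.5811  r=-8.8611  x^+=-3.5078  v^+=2.3452  a^+=-0.2708

resid = -8.8611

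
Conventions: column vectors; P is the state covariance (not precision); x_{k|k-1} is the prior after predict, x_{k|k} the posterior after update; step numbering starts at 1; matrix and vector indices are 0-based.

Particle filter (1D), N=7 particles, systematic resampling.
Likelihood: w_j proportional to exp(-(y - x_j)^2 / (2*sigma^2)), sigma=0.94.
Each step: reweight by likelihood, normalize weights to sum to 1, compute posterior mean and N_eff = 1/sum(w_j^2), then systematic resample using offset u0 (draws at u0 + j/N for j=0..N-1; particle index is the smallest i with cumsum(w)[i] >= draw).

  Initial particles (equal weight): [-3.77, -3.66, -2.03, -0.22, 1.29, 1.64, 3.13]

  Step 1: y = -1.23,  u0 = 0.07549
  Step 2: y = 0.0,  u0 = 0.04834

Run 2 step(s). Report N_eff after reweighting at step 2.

step 1: w=[0.0192, 0.0261, 0.5134, 0.4141, 0.0203, 0.0070, 0.0000]  mean=-1.2634  Neff=2.2907  idx=[2, 2, 2, 2, 3, 3, 3]
step 2: w=[0.0294, 0.0294, 0.0294, 0.0294, 0.2942, 0.2942, 0.2942]  mean=-0.4326  Neff=3.8011  idx=[1, 4, 4, 5, 5, 6, 6]

N_eff = 3.8011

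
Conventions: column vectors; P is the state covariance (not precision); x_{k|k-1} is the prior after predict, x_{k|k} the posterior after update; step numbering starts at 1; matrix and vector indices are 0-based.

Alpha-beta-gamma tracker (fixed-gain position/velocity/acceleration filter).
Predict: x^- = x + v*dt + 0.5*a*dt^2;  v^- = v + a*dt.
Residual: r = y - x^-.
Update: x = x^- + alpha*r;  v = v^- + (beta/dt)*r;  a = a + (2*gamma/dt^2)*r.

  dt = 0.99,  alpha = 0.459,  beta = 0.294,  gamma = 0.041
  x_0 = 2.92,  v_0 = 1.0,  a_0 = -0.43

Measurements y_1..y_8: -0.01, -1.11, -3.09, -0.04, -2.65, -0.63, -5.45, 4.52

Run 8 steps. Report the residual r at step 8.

resid = 9.5984

step 1: x_pred=3.6993  r=-3.7093  x^+=1.9967  v^+=-0.5272  a^+=-0.7403
step 2: x_pred=1.1119  r=-2.2219  x^+=0.0921  v^+=-1.9200  a^+=-0.9262
step 3: x_pred=-2.2627  r=-0.8273  x^+=-2.6424  v^+=-3.0827  a^+=-0.9955
step 4: x_pred=-6.1821  r=6.1421  x^+=-3.3629  v^+=-2.2442  a^+=-0.4816
step 5: x_pred=-5.8206  r=3.1706  x^+=-4.3653  v^+=-1.7794  a^+=-0.2163
step 6: x_pred=-6.2329  r=5.6029  x^+=-3.6612  v^+=-0.3296  a^+=0.2525
step 7: x_pred=-3.8638  r=-1.5862  x^+=-4.5918  v^+=-0.5508  a^+=0.1197
step 8: x_pred=-5.0784  r=9.5984  x^+=-0.6727  v^+=2.4182  a^+=0.9228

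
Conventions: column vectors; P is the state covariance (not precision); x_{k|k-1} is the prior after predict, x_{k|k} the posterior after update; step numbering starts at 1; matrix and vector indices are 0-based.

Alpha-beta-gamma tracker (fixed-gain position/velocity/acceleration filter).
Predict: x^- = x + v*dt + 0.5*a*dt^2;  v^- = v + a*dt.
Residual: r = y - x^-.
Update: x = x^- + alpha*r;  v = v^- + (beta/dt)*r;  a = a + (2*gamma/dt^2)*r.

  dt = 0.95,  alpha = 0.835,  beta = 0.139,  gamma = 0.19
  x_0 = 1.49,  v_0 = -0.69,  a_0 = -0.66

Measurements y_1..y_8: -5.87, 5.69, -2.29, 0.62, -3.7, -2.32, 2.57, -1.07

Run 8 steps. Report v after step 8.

v_post = 2.3615

step 1: x_pred=0.5367  r=-6.4067  x^+=-4.8129  v^+=-2.2544  a^+=-3.3575
step 2: x_pred=-8.4697  r=14.1597  x^+=3.3537  v^+=-3.3723  a^+=2.6044
step 3: x_pred=1.3252  r=-3.6152  x^+=-1.6935  v^+=-1.4271  a^+=1.0822
step 4: x_pred=-2.5608  r=3.1808  x^+=0.0952  v^+=0.0665  a^+=2.4215
step 5: x_pred=1.2510  r=-4.9510  x^+=-2.8831  v^+=1.6425  a^+=0.3369
step 6: x_pred=-1.1707  r=-1.1493  x^+=-2.1304  v^+=1.7944  a^+=-0.1470
step 7: x_pred=-0.4921  r=3.0621  x^+=2.0648  v^+=2.1027  a^+=1.1423
step 8: x_pred=4.5778  r=-5.6478  x^+=-0.1381  v^+=2.3615  a^+=-1.2358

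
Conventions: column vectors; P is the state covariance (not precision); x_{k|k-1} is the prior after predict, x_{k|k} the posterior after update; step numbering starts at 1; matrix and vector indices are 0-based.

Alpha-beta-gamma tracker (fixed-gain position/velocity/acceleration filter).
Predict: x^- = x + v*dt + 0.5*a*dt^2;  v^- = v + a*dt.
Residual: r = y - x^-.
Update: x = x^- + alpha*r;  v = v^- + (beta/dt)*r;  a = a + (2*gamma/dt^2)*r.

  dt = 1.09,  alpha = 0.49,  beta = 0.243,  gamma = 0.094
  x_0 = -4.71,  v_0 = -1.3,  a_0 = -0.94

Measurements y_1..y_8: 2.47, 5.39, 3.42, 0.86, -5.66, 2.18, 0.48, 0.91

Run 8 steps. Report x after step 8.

step 1: x_pred=-6.6854  r=9.1554  x^+=-2.1993  v^+=-0.2835  a^+=0.5087
step 2: x_pred=-2.2061  r=7.5961  x^+=1.5160  v^+=1.9644  a^+=1.7107
step 3: x_pred=4.6734  r=-1.2534  x^+=4.0592  v^+=3.5496  a^+=1.5124
step 4: x_pred=8.8268  r=-7.9668  x^+=4.9230  v^+=3.4220  a^+=0.2517
step 5: x_pred=8.8026  r=-14.4626  x^+=1.7159  v^+=0.4722  a^+=-2.0368
step 6: x_pred=1.0206  r=1.1594  x^+=1.5887  v^+=-1.4894  a^+=-1.8533
step 7: x_pred=-1.1357  r=1.6157  x^+=-0.3440  v^+=-3.1494  a^+=-1.5977
step 8: x_pred=-4.7259  r=5.6359  x^+=-1.9643  v^+=-3.6344  a^+=-0.7058

x_post = -1.9643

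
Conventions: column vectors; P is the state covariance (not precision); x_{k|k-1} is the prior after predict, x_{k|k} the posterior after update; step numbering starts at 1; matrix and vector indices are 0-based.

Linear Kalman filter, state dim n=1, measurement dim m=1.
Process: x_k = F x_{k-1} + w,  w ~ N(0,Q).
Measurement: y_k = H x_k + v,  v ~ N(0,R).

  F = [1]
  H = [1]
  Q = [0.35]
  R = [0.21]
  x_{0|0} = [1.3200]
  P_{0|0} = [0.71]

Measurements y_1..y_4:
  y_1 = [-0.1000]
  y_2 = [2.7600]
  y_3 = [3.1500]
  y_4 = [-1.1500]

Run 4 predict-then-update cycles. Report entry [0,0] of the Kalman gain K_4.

step 1: x^-=[1.3200]  P^-=[1.0600]  S=[1.2700]  K=[0.8346]  nu=[-1.4200]  x^+=[0.1348]  P^+=[0.1753]
step 2: x^-=[0.1348]  P^-=[0.5253]  S=[0.7353]  K=[0.7144]  nu=[2.6252]  x^+=[2.0102]  P^+=[0.1500]
step 3: x^-=[2.0102]  P^-=[0.5000]  S=[0.7100]  K=[0.7042]  nu=[1.1398]  x^+=[2.8129]  P^+=[0.1479]
step 4: x^-=[2.8129]  P^-=[0.4979]  S=[0.7079]  K=[0.7033]  nu=[-3.9629]  x^+=[0.0256]  P^+=[0.1477]

K[0,0] = 0.7033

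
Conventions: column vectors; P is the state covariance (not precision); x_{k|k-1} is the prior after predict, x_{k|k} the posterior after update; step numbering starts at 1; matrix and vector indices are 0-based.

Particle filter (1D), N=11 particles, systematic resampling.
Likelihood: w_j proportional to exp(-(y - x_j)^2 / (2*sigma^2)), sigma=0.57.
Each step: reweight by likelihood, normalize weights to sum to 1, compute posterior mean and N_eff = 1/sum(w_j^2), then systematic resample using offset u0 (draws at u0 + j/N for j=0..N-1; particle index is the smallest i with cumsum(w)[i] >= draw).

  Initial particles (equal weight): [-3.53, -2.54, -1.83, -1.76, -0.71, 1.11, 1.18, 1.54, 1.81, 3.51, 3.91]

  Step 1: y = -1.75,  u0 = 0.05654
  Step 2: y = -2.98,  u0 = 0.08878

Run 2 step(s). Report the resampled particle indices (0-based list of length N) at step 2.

resampled_idx = [0, 0, 0, 1, 1, 1, 2, 4, 5, 7, 9]

step 1: w=[0.0030, 0.1489, 0.3853, 0.3891, 0.0737, 0.0000, 0.0000, 0.0000, 0.0000, 0.0000, 0.0000]  mean=-1.8310  Neff=3.0535  idx=[1, 1, 2, 2, 2, 2, 3, 3, 3, 3, 4]
step 2: w=[0.3077, 0.3077, 0.0542, 0.0542, 0.0542, 0.0542, 0.0420, 0.0420, 0.0420, 0.0420, 0.0001]  mean=-2.2550  Neff=4.8044  idx=[0, 0, 0, 1, 1, 1, 2, 4, 5, 7, 9]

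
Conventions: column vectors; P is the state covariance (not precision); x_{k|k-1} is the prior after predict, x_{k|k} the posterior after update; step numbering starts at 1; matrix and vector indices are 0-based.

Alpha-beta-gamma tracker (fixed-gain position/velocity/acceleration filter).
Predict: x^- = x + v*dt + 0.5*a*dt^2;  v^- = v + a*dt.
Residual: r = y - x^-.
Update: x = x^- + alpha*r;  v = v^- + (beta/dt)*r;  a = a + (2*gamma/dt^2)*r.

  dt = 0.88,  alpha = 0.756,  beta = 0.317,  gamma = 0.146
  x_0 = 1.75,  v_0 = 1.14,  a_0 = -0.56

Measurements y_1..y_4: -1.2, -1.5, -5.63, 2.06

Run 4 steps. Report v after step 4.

v_post = -2.1825

step 1: x_pred=2.5364  r=-3.7364  x^+=-0.2883  v^+=-0.6987  a^+=-1.9689
step 2: x_pred=-1.6656  r=0.1656  x^+=-1.5404  v^+=-2.3717  a^+=-1.9064
step 3: x_pred=-4.3657  r=-1.2643  x^+=-5.3215  v^+=-4.5048  a^+=-2.3832
step 4: x_pred=-10.2085  r=12.2685  x^+=-0.9335  v^+=-2.1825  a^+=2.2429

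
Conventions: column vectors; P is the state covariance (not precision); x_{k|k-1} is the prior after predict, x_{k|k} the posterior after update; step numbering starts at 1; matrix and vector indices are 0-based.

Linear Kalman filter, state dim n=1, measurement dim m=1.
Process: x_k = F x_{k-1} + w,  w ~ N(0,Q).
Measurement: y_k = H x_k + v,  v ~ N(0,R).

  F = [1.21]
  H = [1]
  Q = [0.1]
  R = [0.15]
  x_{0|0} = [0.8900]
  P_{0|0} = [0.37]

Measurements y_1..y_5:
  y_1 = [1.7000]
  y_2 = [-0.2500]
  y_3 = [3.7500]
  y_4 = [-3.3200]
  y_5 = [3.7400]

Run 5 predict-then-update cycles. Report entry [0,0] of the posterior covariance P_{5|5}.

P_post[0,0] = 0.0914

step 1: x^-=[1.0769]  P^-=[0.6417]  S=[0.7917]  K=[0.8105]  nu=[0.6231]  x^+=[1.5819]  P^+=[0.1216]
step 2: x^-=[1.9142]  P^-=[0.2780]  S=[0.4280]  K=[0.6495]  nu=[-2.1642]  x^+=[0.5085]  P^+=[0.0974]
step 3: x^-=[0.6152]  P^-=[0.2426]  S=[0.3926]  K=[0.6180]  nu=[3.1348]  x^+=[2.5525]  P^+=[0.0927]
step 4: x^-=[3.0885]  P^-=[0.2357]  S=[0.3857]  K=[0.6111]  nu=[-6.4085]  x^+=[-0.8278]  P^+=[0.0917]
step 5: x^-=[-1.0017]  P^-=[0.2342]  S=[0.3842]  K=[0.6096]  nu=[4.7417]  x^+=[1.8888]  P^+=[0.0914]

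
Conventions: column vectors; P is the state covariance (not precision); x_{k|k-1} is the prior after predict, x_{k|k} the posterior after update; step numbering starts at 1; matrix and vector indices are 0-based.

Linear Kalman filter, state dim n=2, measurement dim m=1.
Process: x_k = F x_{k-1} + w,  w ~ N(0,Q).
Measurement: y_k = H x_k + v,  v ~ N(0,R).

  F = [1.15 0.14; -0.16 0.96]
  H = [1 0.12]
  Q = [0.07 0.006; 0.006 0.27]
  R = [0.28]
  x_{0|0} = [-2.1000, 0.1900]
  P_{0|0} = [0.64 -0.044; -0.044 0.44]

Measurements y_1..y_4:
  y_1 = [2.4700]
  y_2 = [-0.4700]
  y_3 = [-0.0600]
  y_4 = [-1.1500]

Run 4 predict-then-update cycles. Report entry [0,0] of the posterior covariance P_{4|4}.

P_post[0,0] = 0.1355

step 1: x^-=[-2.3884, 0.5184]  P^-=[0.9109 -0.1002; -0.1002 0.7054]  S=[1.1770]  K=[0.7637; -0.0132]  nu=[4.7962]  x^+=[1.2744, 0.4550]  P^+=[0.2244 -0.0883; -0.0883 0.7052]
step 2: x^-=[1.5292, 0.2329]  P^-=[0.3522 -0.0361; -0.0361 0.9528]  S=[0.6373]  K=[0.5459; 0.1228]  nu=[-2.0272]  x^+=[0.4226, -0.0162]  P^+=[0.1623 -0.0788; -0.0788 0.9432]
step 3: x^-=[0.4838, -0.0831]  P^-=[0.2778 0.0177; 0.0177 1.1676]  S=[0.5788]  K=[0.4835; 0.2726]  nu=[-0.5338]  x^+=[0.2257, -0.2287]  P^+=[0.1424 -0.0586; -0.0586 1.1246]
step 4: x^-=[0.2275, -0.2556]  P^-=[0.2615 0.0675; 0.0675 1.3281]  S=[0.5769]  K=[0.4674; 0.3933]  nu=[-1.3468]  x^+=[-0.4020, -0.7854]  P^+=[0.1355 -0.0385; -0.0385 1.2388]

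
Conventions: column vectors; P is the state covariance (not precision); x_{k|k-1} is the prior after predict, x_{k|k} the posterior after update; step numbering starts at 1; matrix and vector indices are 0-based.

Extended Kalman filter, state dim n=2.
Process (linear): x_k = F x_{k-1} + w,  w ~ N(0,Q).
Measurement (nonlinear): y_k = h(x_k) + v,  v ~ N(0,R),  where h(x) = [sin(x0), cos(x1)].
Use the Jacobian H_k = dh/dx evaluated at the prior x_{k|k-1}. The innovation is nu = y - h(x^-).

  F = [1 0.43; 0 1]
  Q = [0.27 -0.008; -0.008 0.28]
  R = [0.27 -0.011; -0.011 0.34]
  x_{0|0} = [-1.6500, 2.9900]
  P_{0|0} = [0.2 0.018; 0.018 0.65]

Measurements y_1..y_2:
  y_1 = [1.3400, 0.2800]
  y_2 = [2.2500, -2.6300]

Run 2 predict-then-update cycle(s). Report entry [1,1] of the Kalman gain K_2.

step 1: x^-=[-0.3643, 2.9900]  P^-=[0.6057 0.2895; 0.2895 0.9300]  H_jac=[0.9344 0.0000; 0.0000 -0.1510]  S=[0.7988 -0.0518; -0.0518 0.3612]  K=[0.7072 -0.0195; 0.3164 -0.3434]  nu=[1.6963, 1.2685]  x^+=[0.8106, 3.0910]  P^+=[0.2046 0.0955; 0.0955 0.7962]
step 2: x^-=[2.1397, 3.0910]  P^-=[0.7039 0.4298; 0.4298 1.0762]  H_jac=[-0.5387 0.0000; 0.0000 -0.0506]  S=[0.4743 0.0007; 0.0007 0.3428]  K=[-0.7994 -0.0618; -0.4880 -0.1577]  nu=[1.4075, -1.6313]  x^+=[1.1152, 2.6615]  P^+=[0.3994 0.2413; 0.2413 0.9546]

K[1,1] = -0.1577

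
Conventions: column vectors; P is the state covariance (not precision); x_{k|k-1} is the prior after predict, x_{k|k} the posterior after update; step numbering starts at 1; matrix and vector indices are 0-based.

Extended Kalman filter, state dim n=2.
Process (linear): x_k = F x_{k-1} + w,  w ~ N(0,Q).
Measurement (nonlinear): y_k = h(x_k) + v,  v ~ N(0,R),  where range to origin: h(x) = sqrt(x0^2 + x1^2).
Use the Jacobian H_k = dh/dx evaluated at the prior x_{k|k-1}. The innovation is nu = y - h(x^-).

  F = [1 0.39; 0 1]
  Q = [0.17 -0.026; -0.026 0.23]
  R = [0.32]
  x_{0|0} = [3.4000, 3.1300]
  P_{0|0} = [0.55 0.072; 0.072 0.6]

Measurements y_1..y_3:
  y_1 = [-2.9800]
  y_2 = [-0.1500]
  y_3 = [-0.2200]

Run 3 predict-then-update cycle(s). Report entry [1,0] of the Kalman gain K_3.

step 1: x^-=[4.6207, 3.1300]  P^-=[0.8674 0.2800; 0.2800 0.8300]  H_jac=[0.8279 0.5608]  S=[1.4357]  K=[0.6096; 0.4857]  nu=[-8.5610]  x^+=[-0.5982, -1.0281]  P^+=[0.3339 -0.1451; -0.1451 0.4913]
step 2: x^-=[-0.9991, -1.0281]  P^-=[0.4655 0.0205; 0.0205 0.7213]  H_jac=[-0.6969 -0.7171]  S=[0.9376]  K=[-0.3617; -0.5670]  nu=[-1.5836]  x^+=[-0.4263, -0.1302]  P^+=[0.3428 -0.1717; -0.1717 0.4199]
step 3: x^-=[-0.4771, -0.1302]  P^-=[0.4427 -0.0340; -0.0340 0.6499]  H_jac=[-0.9647 -0.2633]  S=[0.7598]  K=[-0.5503; -0.1820]  nu=[-0.7146]  x^+=[-0.0839, -0.0001]  P^+=[0.2126 -0.1101; -0.1101 0.6247]

K[1,0] = -0.1820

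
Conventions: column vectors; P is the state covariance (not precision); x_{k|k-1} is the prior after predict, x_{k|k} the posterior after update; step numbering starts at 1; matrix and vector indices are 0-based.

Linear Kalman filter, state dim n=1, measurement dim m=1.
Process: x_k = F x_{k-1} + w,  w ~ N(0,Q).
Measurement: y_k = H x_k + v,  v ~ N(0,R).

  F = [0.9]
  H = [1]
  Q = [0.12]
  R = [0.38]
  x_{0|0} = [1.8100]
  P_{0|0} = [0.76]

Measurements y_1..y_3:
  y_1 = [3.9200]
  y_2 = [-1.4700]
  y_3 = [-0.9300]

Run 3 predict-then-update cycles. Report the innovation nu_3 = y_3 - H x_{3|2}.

innov = [-1.6969]

step 1: x^-=[1.6290]  P^-=[0.7356]  S=[1.1156]  K=[0.6594]  nu=[2.2910]  x^+=[3.1396]  P^+=[0.2506]
step 2: x^-=[2.8257]  P^-=[0.3230]  S=[0.7030]  K=[0.4594]  nu=[-4.2957]  x^+=[0.8521]  P^+=[0.1746]
step 3: x^-=[0.7669]  P^-=[0.2614]  S=[0.6414]  K=[0.4076]  nu=[-1.6969]  x^+=[0.0753]  P^+=[0.1549]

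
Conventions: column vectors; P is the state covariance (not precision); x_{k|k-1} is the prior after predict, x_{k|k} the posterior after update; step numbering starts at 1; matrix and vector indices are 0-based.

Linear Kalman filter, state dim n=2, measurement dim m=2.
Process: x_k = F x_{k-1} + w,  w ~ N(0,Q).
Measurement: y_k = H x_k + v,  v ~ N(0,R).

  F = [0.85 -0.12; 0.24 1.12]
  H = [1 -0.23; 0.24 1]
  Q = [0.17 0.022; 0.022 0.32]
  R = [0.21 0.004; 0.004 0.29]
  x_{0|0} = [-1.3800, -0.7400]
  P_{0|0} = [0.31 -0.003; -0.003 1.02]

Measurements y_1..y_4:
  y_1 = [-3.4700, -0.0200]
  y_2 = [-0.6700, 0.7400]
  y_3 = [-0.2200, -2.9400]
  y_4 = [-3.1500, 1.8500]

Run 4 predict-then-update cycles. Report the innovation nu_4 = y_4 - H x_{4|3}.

step 1: x^-=[-1.0842, -1.1600]  P^-=[0.4093 -0.0546; -0.0546 1.6157]  S=[0.7299 -0.3210; -0.3210 1.9031]  K=[0.6352 0.1300; -0.2307 0.8032]  nu=[-2.6526, 1.4002]  x^+=[-2.5869, 0.5767]  P^+=[0.1357 0.0077; 0.0077 0.2302]
step 2: x^-=[-2.2681, 0.0251]  P^-=[0.2698 0.0258; 0.0258 0.6207]  S=[0.5007 -0.0496; -0.0496 0.9386]  K=[0.5393 0.1250; -0.1682 0.6590]  nu=[1.6039, 1.2593]  x^+=[-1.2457, 0.5851]  P^+=[0.1162 0.0105; 0.0105 0.1879]
step 3: x^-=[-1.1291, 0.3563]  P^-=[0.2545 0.0302; 0.0302 0.5681]  S=[0.4807 -0.0371; -0.0371 0.8872]  K=[0.5246 0.1248; -0.1596 0.6418]  nu=[0.9911, -3.0254]  x^+=[-0.9866, -1.7434]  P^+=[0.1132 0.0111; 0.0111 0.1828]
step 4: x^-=[-0.6294, -2.1894]  P^-=[0.2522 0.0308; 0.0308 0.5618]  S=[0.4777 -0.0356; -0.0356 0.8811]  K=[0.5223 0.1247; -0.1584 0.6396]  nu=[-3.0241, 4.1905]  x^+=[-1.6863, 0.9697]  P^+=[0.1128 0.0112; 0.0112 0.1822]

innov = [-3.0241, 4.1905]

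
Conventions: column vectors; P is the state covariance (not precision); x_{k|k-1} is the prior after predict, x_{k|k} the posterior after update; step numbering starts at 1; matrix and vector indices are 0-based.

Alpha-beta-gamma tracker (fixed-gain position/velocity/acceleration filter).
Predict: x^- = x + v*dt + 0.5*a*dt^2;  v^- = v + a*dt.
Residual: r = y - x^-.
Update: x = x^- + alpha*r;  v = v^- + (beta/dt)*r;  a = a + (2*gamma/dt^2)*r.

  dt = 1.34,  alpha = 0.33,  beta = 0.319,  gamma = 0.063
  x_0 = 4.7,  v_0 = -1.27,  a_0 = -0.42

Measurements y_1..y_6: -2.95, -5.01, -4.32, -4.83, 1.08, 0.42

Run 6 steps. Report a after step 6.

step 1: x_pred=2.6211  r=-5.5711  x^+=0.7827  v^+=-3.1591  a^+=-0.8109
step 2: x_pred=-4.1785  r=-0.8315  x^+=-4.4529  v^+=-4.4436  a^+=-0.8693
step 3: x_pred=-11.1879  r=6.8679  x^+=-8.9215  v^+=-3.9735  a^+=-0.3874
step 4: x_pred=-14.5937  r=9.7637  x^+=-11.3717  v^+=-2.1682  a^+=0.2978
step 5: x_pred=-14.0098  r=15.0898  x^+=-9.0301  v^+=1.8231  a^+=1.3567
step 6: x_pred=-5.3692  r=5.7892  x^+=-3.4588  v^+=5.0192  a^+=1.7629

a_post = 1.7629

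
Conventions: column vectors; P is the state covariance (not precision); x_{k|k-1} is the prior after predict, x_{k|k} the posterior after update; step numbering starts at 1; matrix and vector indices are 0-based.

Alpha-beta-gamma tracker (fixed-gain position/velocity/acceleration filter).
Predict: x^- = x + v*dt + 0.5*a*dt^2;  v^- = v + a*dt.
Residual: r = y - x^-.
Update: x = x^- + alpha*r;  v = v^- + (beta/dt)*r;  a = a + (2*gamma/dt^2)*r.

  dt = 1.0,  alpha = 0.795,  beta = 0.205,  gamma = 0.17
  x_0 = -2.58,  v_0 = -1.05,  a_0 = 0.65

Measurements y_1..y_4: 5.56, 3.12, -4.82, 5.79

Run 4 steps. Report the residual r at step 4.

resid = 5.2141

step 1: x_pred=-3.3050  r=8.8650  x^+=3.7427  v^+=1.4173  a^+=3.6641
step 2: x_pred=6.9920  r=-3.8720  x^+=3.9138  v^+=4.2877  a^+=2.3476
step 3: x_pred=9.3752  r=-14.1952  x^+=-1.9100  v^+=3.7252  a^+=-2.4788
step 4: x_pred=0.5759  r=5.2141  x^+=4.7211  v^+=2.3154  a^+=-0.7060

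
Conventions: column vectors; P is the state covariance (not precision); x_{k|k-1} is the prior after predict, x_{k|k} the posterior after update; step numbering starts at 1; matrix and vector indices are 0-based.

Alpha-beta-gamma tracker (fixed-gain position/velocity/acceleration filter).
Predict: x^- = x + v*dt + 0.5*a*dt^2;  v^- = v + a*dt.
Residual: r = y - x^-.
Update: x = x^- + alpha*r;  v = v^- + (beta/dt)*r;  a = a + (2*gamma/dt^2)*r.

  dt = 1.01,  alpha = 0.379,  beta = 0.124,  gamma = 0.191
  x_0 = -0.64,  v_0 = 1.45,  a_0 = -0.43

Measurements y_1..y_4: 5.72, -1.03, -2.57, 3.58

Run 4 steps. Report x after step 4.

x_post = 1.9392

step 1: x_pred=0.6052  r=5.1148  x^+=2.5437  v^+=1.6437  a^+=1.4854
step 2: x_pred=4.9614  r=-5.9914  x^+=2.6907  v^+=2.4083  a^+=-0.7583
step 3: x_pred=4.7363  r=-7.3063  x^+=1.9672  v^+=0.7454  a^+=-3.4943
step 4: x_pred=0.9379  r=2.6421  x^+=1.9392  v^+=-2.4594  a^+=-2.5049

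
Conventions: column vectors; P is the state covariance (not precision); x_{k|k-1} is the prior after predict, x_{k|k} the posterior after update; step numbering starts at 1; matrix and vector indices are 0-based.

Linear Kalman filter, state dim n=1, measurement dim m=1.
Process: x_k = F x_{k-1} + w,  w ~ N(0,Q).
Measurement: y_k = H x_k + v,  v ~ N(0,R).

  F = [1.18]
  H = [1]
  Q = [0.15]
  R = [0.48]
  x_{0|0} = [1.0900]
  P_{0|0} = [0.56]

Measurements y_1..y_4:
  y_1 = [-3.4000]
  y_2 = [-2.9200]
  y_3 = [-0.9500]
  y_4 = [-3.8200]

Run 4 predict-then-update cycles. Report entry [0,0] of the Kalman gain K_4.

K[0,0] = 0.5088

step 1: x^-=[1.2862]  P^-=[0.9297]  S=[1.4097]  K=[0.6595]  nu=[-4.6862]  x^+=[-1.8044]  P^+=[0.3166]
step 2: x^-=[-2.1292]  P^-=[0.5908]  S=[1.0708]  K=[0.5517]  nu=[-0.7908]  x^+=[-2.5655]  P^+=[0.2648]
step 3: x^-=[-3.0273]  P^-=[0.5188]  S=[0.9988]  K=[0.5194]  nu=[2.0773]  x^+=[-1.9484]  P^+=[0.2493]
step 4: x^-=[-2.2991]  P^-=[0.4971]  S=[0.9771]  K=[0.5088]  nu=[-1.5209]  x^+=[-3.0729]  P^+=[0.2442]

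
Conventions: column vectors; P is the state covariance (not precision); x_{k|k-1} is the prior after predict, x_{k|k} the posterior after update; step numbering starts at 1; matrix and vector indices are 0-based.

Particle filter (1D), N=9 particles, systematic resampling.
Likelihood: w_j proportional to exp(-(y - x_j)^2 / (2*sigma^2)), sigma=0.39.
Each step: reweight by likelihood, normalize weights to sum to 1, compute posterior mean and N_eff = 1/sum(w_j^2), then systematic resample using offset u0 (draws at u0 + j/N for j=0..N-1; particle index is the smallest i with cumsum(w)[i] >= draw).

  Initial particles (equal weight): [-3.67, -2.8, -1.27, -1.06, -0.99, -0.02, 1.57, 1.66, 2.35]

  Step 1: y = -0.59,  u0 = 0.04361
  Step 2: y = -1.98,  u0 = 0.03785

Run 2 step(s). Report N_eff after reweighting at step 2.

N_eff = 4.6751

step 1: w=[0.0000, 0.0000, 0.1336, 0.2955, 0.3610, 0.2099, 0.0000, 0.0000, 0.0000]  mean=-0.8445  Neff=3.5772  idx=[2, 3, 3, 3, 4, 4, 4, 5, 5]
step 2: w=[0.3844, 0.1248, 0.1248, 0.1248, 0.0804, 0.0804, 0.0804, 0.0000, 0.0000]  mean=-1.1238  Neff=4.6751  idx=[0, 0, 0, 0, 1, 2, 3, 4, 6]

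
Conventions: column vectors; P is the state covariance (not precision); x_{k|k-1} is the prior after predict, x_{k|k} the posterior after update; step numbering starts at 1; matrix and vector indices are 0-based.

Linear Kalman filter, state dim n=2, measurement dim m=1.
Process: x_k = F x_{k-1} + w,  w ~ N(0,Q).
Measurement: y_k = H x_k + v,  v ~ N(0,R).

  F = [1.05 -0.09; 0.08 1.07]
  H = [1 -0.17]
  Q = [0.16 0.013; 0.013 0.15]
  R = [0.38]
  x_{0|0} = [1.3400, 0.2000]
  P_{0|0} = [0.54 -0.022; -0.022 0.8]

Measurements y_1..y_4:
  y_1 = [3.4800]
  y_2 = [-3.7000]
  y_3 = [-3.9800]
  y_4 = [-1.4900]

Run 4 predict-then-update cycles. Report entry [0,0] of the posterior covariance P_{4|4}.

step 1: x^-=[1.3890, 0.3212]  P^-=[0.7660 -0.0432; -0.0432 1.0656]  S=[1.1915]  K=[0.6491; -0.1883]  nu=[2.1456]  x^+=[2.7816, -0.0829]  P^+=[0.2640 0.1024; 0.1024 1.0233]
step 2: x^-=[2.9282, 0.1338]  P^-=[0.4400 0.0509; 0.0509 1.3409]  S=[0.8415]  K=[0.5127; -0.2103]  nu=[-6.6054]  x^+=[-0.4581, 1.5233]  P^+=[0.2189 0.1417; 0.1417 1.3036]
step 3: x^-=[-0.6181, 1.5932]  P^-=[0.3851 0.0640; 0.0640 1.6682]  S=[0.7916]  K=[0.4728; -0.2774]  nu=[-3.0910]  x^+=[-2.0795, 2.4507]  P^+=[0.2082 0.1678; 0.1678 1.6073]
step 4: x^-=[-2.4040, 2.4559]  P^-=[0.3708 0.0630; 0.0630 2.0202]  S=[0.7878]  K=[0.4571; -0.3559]  nu=[1.3315]  x^+=[-1.7954, 1.9819]  P^+=[0.2062 0.1912; 0.1912 1.9204]

P_post[0,0] = 0.2062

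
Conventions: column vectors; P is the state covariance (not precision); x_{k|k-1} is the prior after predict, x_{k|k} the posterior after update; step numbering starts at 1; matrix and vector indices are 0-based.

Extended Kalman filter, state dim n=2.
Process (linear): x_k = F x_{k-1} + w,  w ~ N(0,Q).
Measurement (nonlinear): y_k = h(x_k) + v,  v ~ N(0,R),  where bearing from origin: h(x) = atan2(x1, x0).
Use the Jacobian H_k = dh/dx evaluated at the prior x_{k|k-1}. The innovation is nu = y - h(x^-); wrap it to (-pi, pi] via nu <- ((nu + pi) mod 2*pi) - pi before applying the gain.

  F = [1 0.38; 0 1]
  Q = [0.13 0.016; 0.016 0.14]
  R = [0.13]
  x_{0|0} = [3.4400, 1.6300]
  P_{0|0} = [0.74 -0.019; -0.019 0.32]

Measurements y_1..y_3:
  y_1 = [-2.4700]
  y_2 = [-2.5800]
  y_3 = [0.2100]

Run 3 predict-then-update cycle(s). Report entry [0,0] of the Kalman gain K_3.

step 1: x^-=[4.0594, 1.6300]  P^-=[0.9018 0.1186; 0.1186 0.4600]  H_jac=[-0.0852 0.2121]  S=[0.1530]  K=[-0.3377; 0.5719]  nu=[-2.8518]  x^+=[5.0225, -0.0010]  P^+=[0.8843 0.1481; 0.1481 0.4100]
step 2: x^-=[5.0221, -0.0010]  P^-=[1.1861 0.3199; 0.3199 0.5500]  H_jac=[0.0000 0.1991]  S=[0.1518]  K=[0.4200; 0.7214]  nu=[-2.5798]  x^+=[3.9387, -1.8622]  P^+=[1.1593 0.2739; 0.2739 0.4710]
step 3: x^-=[3.2310, -1.8622]  P^-=[1.5655 0.4689; 0.4689 0.6110]  H_jac=[0.1339 0.2323]  S=[0.2202]  K=[1.4466; 0.9296]  nu=[0.7329]  x^+=[4.2912, -1.1809]  P^+=[1.1047 0.1727; 0.1727 0.4206]

K[0,0] = 1.4466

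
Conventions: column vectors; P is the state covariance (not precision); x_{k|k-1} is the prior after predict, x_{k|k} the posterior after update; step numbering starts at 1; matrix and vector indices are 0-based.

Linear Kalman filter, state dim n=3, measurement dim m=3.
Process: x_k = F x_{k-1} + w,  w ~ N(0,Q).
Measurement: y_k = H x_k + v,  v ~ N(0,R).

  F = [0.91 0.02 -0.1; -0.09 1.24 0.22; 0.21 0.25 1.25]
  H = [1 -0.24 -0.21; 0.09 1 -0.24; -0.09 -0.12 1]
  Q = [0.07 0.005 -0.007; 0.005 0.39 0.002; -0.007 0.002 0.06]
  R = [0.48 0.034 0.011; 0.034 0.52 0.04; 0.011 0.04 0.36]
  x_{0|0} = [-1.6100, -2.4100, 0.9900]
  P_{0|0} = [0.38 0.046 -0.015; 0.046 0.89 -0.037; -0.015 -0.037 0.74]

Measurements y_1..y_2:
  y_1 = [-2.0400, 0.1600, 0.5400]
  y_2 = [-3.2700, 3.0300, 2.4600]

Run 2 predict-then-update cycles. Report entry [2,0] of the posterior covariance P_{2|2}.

step 1: x^-=[-1.6123, -2.6257, 0.2969]  P^-=[0.3970 0.0328 -0.0285; 0.0328 1.7675 0.4268; -0.0285 0.4268 1.2625]  S=[1.0737 -0.3164 -0.3629; -0.3164 2.1657 -0.0457; -0.3629 -0.0457 1.5545]  K=[0.4154 0.0967 0.0559; -0.1901 0.7448 0.1137; -0.0947 0.0582 0.7604]  nu=[-0.9955, 3.0021, -0.2171]  x^+=[-1.7478, -0.2252, 0.4008]  P^+=[0.2294 0.0595 0.0564; 0.0595 0.4096 0.1232; 0.0564 0.1232 0.2949]
step 2: x^-=[-1.6350, -0.0337, 0.0777]  P^-=[0.2545 0.0540 0.0787; 0.0540 1.0876 0.4138; 0.0787 0.4138 0.6693]  S=[0.8094 -0.2010 -0.1351; -0.2010 1.4559 0.1759; -0.1351 0.1759 0.9347]  K=[0.3100 0.0725 0.0840; -0.1791 0.6391 0.1518; -0.0712 0.0931 0.6275]  nu=[-1.6267, 3.2295, 2.2311]  x^+=[-1.7179, 2.6602, 1.8944]  P^+=[0.1764 0.0497 0.0584; 0.0497 0.3580 0.1257; 0.0584 0.1257 0.2492]

P_post[2,0] = 0.0584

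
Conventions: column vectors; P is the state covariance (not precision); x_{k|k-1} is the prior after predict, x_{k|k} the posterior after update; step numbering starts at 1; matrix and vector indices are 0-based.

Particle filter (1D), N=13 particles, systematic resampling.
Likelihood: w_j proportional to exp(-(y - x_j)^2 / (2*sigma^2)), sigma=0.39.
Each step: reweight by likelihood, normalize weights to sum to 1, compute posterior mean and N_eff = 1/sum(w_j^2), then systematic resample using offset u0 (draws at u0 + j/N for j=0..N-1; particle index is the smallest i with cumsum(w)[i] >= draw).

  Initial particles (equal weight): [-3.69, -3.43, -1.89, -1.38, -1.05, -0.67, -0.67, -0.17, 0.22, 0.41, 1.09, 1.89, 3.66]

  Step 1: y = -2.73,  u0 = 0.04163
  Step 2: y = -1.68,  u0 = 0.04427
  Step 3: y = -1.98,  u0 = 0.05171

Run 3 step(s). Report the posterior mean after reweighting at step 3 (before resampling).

step 1: w=[0.1385, 0.5723, 0.2817, 0.0072, 0.0003, 0.0000, 0.0000, 0.0000, 0.0000, 0.0000, 0.0000, 0.0000, 0.0000]  mean=-3.0168  Neff=2.3465  idx=[0, 0, 1, 1, 1, 1, 1, 1, 1, 2, 2, 2, 2]
step 2: w=[0.0000, 0.0000, 0.0000, 0.0000, 0.0000, 0.0000, 0.0000, 0.0000, 0.0000, 0.2500, 0.2500, 0.2500, 0.2500]  mean=-1.8901  Neff=4.0007  idx=[9, 9, 9, 10, 10, 10, 11, 11, 11, 11, 12, 12, 12]
step 3: w=[0.0769, 0.0769, 0.0769, 0.0769, 0.0769, 0.0769, 0.0769, 0.0769, 0.0769, 0.0769, 0.0769, 0.0769, 0.0769]  mean=-1.8900  Neff=13.0000  idx=[0, 1, 2, 3, 4, 5, 6, 7, 8, 9, 10, 11, 12]

post_mean = -1.8900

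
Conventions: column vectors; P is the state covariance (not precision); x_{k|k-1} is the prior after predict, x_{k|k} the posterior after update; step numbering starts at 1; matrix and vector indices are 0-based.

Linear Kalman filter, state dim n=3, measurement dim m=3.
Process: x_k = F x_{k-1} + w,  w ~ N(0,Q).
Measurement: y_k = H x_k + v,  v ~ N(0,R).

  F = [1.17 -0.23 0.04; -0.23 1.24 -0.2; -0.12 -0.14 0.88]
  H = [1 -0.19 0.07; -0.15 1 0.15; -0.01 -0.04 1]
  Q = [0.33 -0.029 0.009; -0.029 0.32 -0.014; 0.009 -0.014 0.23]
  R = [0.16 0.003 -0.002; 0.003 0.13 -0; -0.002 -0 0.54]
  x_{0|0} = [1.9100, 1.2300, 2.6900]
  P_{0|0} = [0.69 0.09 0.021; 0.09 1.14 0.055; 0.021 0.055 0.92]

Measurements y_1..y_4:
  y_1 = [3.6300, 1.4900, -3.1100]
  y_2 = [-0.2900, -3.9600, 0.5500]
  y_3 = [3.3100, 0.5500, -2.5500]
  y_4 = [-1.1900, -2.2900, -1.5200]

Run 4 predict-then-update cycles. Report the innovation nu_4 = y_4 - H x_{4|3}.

step 1: x^-=[2.0594, 0.5479, 1.9658]  P^-=[1.2888 -0.4117 -0.0210; -0.4117 2.0695 -0.3075; -0.0210 -0.3075 0.9598]  S=[1.6899 -1.0125 0.1220; -1.0125 2.2823 -0.2377; 0.1220 -0.2377 1.5279]  K=[0.8840 0.1191 -0.0635; 0.0810 0.9378 -0.1133; 0.0185 0.0041 0.6355]  nu=[1.5371, 0.9561, -5.0333]  x^+=[3.8516, 2.1394, -1.2005]  P^+=[0.1530 0.0460 -0.0327; 0.0460 0.1374 -0.0554; -0.0327 -0.0554 0.3406]
step 2: x^-=[3.9662, 2.0072, -1.8182]  P^-=[0.5204 -0.0403 -0.0243; -0.0403 0.5512 -0.1551; -0.0243 -0.1551 0.5207]  S=[0.7189 -0.2256 0.0406; -0.2256 0.6712 -0.0935; 0.0406 -0.0935 1.0745]  K=[0.7554 0.0653 -0.0488; 0.0380 0.7948 -0.0968; 0.0195 -0.0349 0.4868]  nu=[-3.7476, -5.0995, 2.4881]  x^+=[0.6805, -2.4291, -0.5017]  P^+=[0.1294 0.0340 -0.0252; 0.0340 0.1156 -0.0474; -0.0252 -0.0474 0.2607]
step 3: x^-=[1.3348, -3.0682, -0.1830]  P^-=[0.4939 -0.0462 -0.0169; -0.0462 0.5169 -0.1289; -0.0169 -0.1289 0.4542]  S=[0.6934 -0.2198 0.0385; -0.2198 0.6442 -0.0772; 0.0385 -0.0772 1.0056]  K=[0.7440 0.0579 -0.0439; 0.0319 0.7833 -0.0894; 0.0226 -0.0283 0.4539]  nu=[1.4051, 3.8459, -2.4763]  x^+=[2.7115, 0.2105, -1.3839]  P^+=[0.1270 0.0322 -0.0226; 0.0322 0.1133 -0.0435; -0.0226 -0.0435 0.2431]
step 4: x^-=[3.0686, -0.0858, -1.5727]  P^-=[0.4916 -0.0477 -0.0152; -0.0477 0.5117 -0.1213; -0.0152 -0.1213 0.4389]  S=[0.6914 -0.2195 0.0377; -0.2195 0.6413 -0.0720; 0.0377 -0.0720 0.9897]  K=[0.7429 0.0567 -0.0426; 0.0311 0.7817 -0.0871; 0.0236 -0.0248 0.4458]  nu=[-4.1649, -1.5080, 0.0799]  x^+=[-0.1141, -1.4010, -1.5979]  P^+=[0.1267 0.0319 -0.0219; 0.0319 0.1128 -0.0423; -0.0219 -0.0423 0.2388]

innov = [-4.1649, -1.5080, 0.0799]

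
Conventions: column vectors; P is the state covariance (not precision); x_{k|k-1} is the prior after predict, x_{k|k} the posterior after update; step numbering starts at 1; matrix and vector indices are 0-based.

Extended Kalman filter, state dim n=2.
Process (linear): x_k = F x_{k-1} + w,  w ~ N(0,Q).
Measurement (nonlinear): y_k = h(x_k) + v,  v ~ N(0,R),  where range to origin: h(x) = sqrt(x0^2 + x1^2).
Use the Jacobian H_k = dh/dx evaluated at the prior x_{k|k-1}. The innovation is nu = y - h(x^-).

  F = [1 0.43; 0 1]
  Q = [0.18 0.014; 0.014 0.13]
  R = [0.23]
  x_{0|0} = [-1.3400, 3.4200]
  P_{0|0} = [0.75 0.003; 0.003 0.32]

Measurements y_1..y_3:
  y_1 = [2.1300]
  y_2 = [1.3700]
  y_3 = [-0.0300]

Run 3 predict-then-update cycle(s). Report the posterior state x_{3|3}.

x_post = [-0.4001, 1.0450]

step 1: x^-=[0.1306, 3.4200]  P^-=[0.9917 0.1546; 0.1546 0.4500]  H_jac=[0.0382 0.9993]  S=[0.6926]  K=[0.2777; 0.6578]  nu=[-1.2925]  x^+=[-0.2283, 2.5698]  P^+=[0.9383 0.0281; 0.0281 0.1503]
step 2: x^-=[0.8767, 2.5698]  P^-=[1.1703 0.1067; 0.1067 0.2803]  H_jac=[0.3229 0.9464]  S=[0.6683]  K=[0.7165; 0.4485]  nu=[-1.3452]  x^+=[-0.0872, 1.9664]  P^+=[0.8272 -0.1081; -0.1081 0.1459]
step 3: x^-=[0.7584, 1.9664]  P^-=[0.9412 -0.0313; -0.0313 0.2759]  H_jac=[0.3598 0.9330]  S=[0.5710]  K=[0.5419; 0.4310]  nu=[-2.1376]  x^+=[-0.4001, 1.0450]  P^+=[0.7735 -0.1647; -0.1647 0.1698]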